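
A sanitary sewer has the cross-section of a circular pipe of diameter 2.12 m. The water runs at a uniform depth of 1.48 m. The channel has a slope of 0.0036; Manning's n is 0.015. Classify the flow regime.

subcritical

For a circular section of diameter D = 2.12 m at depth y = 1.48 m, the central angle is θ = 2 arccos(1 − 2y/D) = 3.956 rad. Then A = (D²/8)(θ − sin θ) = 2.631 m² and P = Dθ/2 = 4.194 m.
Hydraulic radius R = A/P = 2.631/4.194 = 0.6275 m.
V = (1/n) R^(2/3) √S = (1/0.015) × 0.6275^(2/3) × √0.0036 = 2.932 m/s. Hydraulic depth D_h = A/T = 2.631/1.946 = 1.352 m.
Froude number Fr = V/√(g·D_h) = 2.932/√(9.81×1.352) = 0.805, which is less than 1, so the flow is subcritical.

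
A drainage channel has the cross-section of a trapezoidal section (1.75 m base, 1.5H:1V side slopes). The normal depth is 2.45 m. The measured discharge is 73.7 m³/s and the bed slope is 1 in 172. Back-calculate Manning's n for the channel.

n = 0.016

With bottom width b = 1.75 m and side slope z = 1.5: A = (b + zy)y = (1.75 + 1.5×2.45)×2.45 = 13.29 m²; P = b + 2y√(1+z²) = 1.75 + 2×2.45×1.803 = 10.58 m.
Hydraulic radius R = A/P = 13.29/10.58 = 1.256 m.
Rearranging Manning's equation: n = (1/Q) A R^(2/3) S^(1/2) = (1/73.7) × 13.29 × 1.256^(2/3) × √0.005814 = 0.016.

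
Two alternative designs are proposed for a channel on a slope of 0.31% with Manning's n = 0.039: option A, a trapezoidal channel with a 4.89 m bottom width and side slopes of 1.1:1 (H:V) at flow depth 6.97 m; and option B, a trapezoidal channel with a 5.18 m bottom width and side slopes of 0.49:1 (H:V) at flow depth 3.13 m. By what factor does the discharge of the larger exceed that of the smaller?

6.56

Channel A: With bottom width b = 4.89 m and side slope z = 1.1: A = (b + zy)y = (4.89 + 1.1×6.97)×6.97 = 87.52 m²; P = b + 2y√(1+z²) = 4.89 + 2×6.97×1.487 = 25.61 m. Hydraulic radius R = A/P = 87.52/25.61 = 3.417 m. Q_A = (1/0.039)·87.52·3.417^(2/3)·√0.0031 = 283.5 m³/s.
Channel B: With bottom width b = 5.18 m and side slope z = 0.49: A = (b + zy)y = (5.18 + 0.49×3.13)×3.13 = 21.01 m²; P = b + 2y√(1+z²) = 5.18 + 2×3.13×1.114 = 12.15 m. Hydraulic radius R = A/P = 21.01/12.15 = 1.729 m. Q_B = (1/0.039)·21.01·1.729^(2/3)·√0.0031 = 43.22 m³/s.
The larger discharge is 283.5 m³/s and the smaller is 43.22 m³/s; the ratio is 6.56.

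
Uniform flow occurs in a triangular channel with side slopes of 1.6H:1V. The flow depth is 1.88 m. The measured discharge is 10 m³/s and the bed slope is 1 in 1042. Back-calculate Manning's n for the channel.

n = 0.0151

For a triangular section with side slope z = 1.6: A = zy² = 1.6×1.88² = 5.655 m²; P = 2y√(1+z²) = 2×1.88×1.887 = 7.094 m.
Hydraulic radius R = A/P = 5.655/7.094 = 0.7971 m.
Rearranging Manning's equation: n = (1/Q) A R^(2/3) S^(1/2) = (1/10) × 5.655 × 0.7971^(2/3) × √0.0009597 = 0.0151.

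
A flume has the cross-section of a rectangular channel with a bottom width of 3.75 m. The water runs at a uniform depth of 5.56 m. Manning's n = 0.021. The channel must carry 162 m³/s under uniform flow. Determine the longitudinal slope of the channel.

S = 0.017

Flow area A = b·y = 3.75 × 5.56 = 20.85 m². Wetted perimeter P = b + 2y = 3.75 + 2×5.56 = 14.87 m.
Hydraulic radius R = A/P = 20.85/14.87 = 1.402 m.
From Manning's equation, S = [nQ / (1 A R^(2/3))]² = [0.021 × 162 / (1 × 20.85 × 1.402^(2/3))]² = 0.017.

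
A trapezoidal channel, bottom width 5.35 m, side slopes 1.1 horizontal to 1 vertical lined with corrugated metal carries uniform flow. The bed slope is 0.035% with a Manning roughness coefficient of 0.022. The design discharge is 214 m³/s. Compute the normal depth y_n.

Manning's equation rearranged: A R^(2/3) = nQ / (1·√S) = 0.022 × 214 / (√0.00035) = 251.7.
Trying y = 6.4 m: A R^(2/3) = 174.1 — too small.
Trying y = 8.78 m: A R^(2/3) = 342.4 — too large.
Trying y = 7.62 m: A R^(2/3) = 252 — close enough.

y_n = 7.62 m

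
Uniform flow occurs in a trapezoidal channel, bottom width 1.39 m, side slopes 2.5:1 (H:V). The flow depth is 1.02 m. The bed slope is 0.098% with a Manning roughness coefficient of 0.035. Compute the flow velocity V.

With bottom width b = 1.39 m and side slope z = 2.5: A = (b + zy)y = (1.39 + 2.5×1.02)×1.02 = 4.019 m²; P = b + 2y√(1+z²) = 1.39 + 2×1.02×2.693 = 6.883 m.
Hydraulic radius R = A/P = 4.019/6.883 = 0.5839 m.
From Manning's equation, V = (1/n) R^(2/3) S^(1/2) = (1/0.035) × 0.5839^(2/3) × 0.00098^(1/2) = 0.625 m/s.

V = 0.625 m/s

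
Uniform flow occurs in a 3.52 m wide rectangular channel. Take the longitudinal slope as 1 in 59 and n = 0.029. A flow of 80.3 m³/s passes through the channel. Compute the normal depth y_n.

y_n = 4.37 m

Manning's equation rearranged: A R^(2/3) = nQ / (1·√S) = 0.029 × 80.3 / (√0.01695) = 17.89.
Try y = 3.69 m: A R^(2/3) = 14.6 — low.
Try y = 4.37 m: A R^(2/3) = 17.89 — matches.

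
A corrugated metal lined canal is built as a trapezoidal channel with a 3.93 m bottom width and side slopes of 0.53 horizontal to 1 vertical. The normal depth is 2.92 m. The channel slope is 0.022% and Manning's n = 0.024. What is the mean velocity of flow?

V = 0.816 m/s

With bottom width b = 3.93 m and side slope z = 0.53: A = (b + zy)y = (3.93 + 0.53×2.92)×2.92 = 15.99 m²; P = b + 2y√(1+z²) = 3.93 + 2×2.92×1.132 = 10.54 m.
Hydraulic radius R = A/P = 15.99/10.54 = 1.518 m.
From Manning's equation, V = (1/n) R^(2/3) S^(1/2) = (1/0.024) × 1.518^(2/3) × 0.00022^(1/2) = 0.816 m/s.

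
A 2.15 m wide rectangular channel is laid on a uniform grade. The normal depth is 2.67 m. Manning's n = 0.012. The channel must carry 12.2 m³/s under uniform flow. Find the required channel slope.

Flow area A = b·y = 2.15 × 2.67 = 5.74 m². Wetted perimeter P = b + 2y = 2.15 + 2×2.67 = 7.49 m.
Hydraulic radius R = A/P = 5.74/7.49 = 0.7664 m.
From Manning's equation, S = [nQ / (1 A R^(2/3))]² = [0.012 × 12.2 / (1 × 5.74 × 0.7664^(2/3))]² = 0.000927.

S = 0.000927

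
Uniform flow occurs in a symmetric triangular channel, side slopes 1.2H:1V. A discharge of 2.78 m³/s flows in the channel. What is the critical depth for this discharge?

y_c = 1.02 m

At critical depth, Q² T / (g A³) = 1, i.e. A³/T = Q²/g = 2.78²/9.81 = 0.7878.
Trying y = 0.725 m: A³/T = 0.1442 — too small.
Trying y = 1.26 m: A³/T = 2.287 — too large.
Trying y = 1.02 m: A³/T = 0.7949 — close enough.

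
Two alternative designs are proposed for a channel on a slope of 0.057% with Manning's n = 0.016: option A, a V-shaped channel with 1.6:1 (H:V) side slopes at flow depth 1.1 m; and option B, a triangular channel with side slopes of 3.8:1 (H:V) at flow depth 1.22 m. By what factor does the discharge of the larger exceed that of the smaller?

3.42

Channel A: For a triangular section with side slope z = 1.6: A = zy² = 1.6×1.1² = 1.936 m²; P = 2y√(1+z²) = 2×1.1×1.887 = 4.151 m. Hydraulic radius R = A/P = 1.936/4.151 = 0.4664 m. Q_A = (1/0.016)·1.936·0.4664^(2/3)·√0.00057 = 1.737 m³/s.
Channel B: For a triangular section with side slope z = 3.8: A = zy² = 3.8×1.22² = 5.656 m²; P = 2y√(1+z²) = 2×1.22×3.929 = 9.588 m. Hydraulic radius R = A/P = 5.656/9.588 = 0.5899 m. Q_B = (1/0.016)·5.656·0.5899^(2/3)·√0.00057 = 5.936 m³/s.
The larger discharge is 5.936 m³/s and the smaller is 1.737 m³/s; the ratio is 3.42.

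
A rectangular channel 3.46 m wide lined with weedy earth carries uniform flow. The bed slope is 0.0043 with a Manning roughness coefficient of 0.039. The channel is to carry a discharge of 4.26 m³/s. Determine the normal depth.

Manning's equation rearranged: A R^(2/3) = nQ / (1·√S) = 0.039 × 4.26 / (√0.0043) = 2.534.
At y = 0.683 m: A R^(2/3) = 1.468 — low.
At y = 1.11 m: A R^(2/3) = 2.959 — high.
At y = 0.995 m: A R^(2/3) = 2.535 — close enough.

y_n = 0.995 m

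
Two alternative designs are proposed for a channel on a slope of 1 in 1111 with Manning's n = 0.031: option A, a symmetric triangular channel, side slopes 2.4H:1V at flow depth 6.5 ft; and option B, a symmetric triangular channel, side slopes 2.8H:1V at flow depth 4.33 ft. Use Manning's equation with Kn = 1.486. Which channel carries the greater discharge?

Channel A: For a triangular section with side slope z = 2.4: A = zy² = 2.4×6.5² = 101.4 ft²; P = 2y√(1+z²) = 2×6.5×2.6 = 33.8 ft. Hydraulic radius R = A/P = 101.4/33.8 = 3 ft. Q_A = (1.486/0.031)·101.4·3^(2/3)·√0.0009001 = 303.3 ft³/s.
Channel B: For a triangular section with side slope z = 2.8: A = zy² = 2.8×4.33² = 52.5 ft²; P = 2y√(1+z²) = 2×4.33×2.973 = 25.75 ft. Hydraulic radius R = A/P = 52.5/25.75 = 2.039 ft. Q_B = (1.486/0.031)·52.5·2.039^(2/3)·√0.0009001 = 121.4 ft³/s.
Q_A = 303.3 ft³/s vs Q_B = 121.4 ft³/s, so channel A carries more.

channel A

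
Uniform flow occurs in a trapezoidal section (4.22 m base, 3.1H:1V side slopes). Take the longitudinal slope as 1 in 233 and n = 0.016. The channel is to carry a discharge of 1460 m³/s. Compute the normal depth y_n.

y_n = 6.49 m

Manning's equation rearranged: A R^(2/3) = nQ / (1·√S) = 0.016 × 1460 / (√0.004292) = 356.6.
At y = 7.83 m: A R^(2/3) = 565.9 — high.
At y = 4.95 m: A R^(2/3) = 185.7 — low.
At y = 6.49 m: A R^(2/3) = 357 — matches.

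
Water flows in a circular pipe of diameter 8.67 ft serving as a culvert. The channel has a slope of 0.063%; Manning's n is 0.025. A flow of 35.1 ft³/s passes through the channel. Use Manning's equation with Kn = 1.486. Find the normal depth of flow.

y_n = 2.88 ft

Manning's equation rearranged: A R^(2/3) = nQ / (1.486·√S) = 0.025 × 35.1 / (1.486 × √0.00063) = 23.53.
At y = 3.28 ft: A R^(2/3) = 30.07 — too large.
At y = 2.2 ft: A R^(2/3) = 13.95 — too small.
At y = 2.88 ft: A R^(2/3) = 23.55 — matches.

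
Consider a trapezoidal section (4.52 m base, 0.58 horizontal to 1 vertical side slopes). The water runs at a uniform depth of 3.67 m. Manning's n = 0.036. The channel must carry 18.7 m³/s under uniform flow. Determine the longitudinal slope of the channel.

With bottom width b = 4.52 m and side slope z = 0.58: A = (b + zy)y = (4.52 + 0.58×3.67)×3.67 = 24.4 m²; P = b + 2y√(1+z²) = 4.52 + 2×3.67×1.156 = 13.01 m.
Hydraulic radius R = A/P = 24.4/13.01 = 1.876 m.
From Manning's equation, S = [nQ / (1 A R^(2/3))]² = [0.036 × 18.7 / (1 × 24.4 × 1.876^(2/3))]² = 0.000329.

S = 0.000329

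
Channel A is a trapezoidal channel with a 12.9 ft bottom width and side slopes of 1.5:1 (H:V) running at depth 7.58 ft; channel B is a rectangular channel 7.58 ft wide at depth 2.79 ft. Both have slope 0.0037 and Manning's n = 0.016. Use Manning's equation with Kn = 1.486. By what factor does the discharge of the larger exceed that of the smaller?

Channel A: With bottom width b = 12.9 ft and side slope z = 1.5: A = (b + zy)y = (12.9 + 1.5×7.58)×7.58 = 184 ft²; P = b + 2y√(1+z²) = 12.9 + 2×7.58×1.803 = 40.23 ft. Hydraulic radius R = A/P = 184/40.23 = 4.573 ft. Q_A = (1.486/0.016)·184·4.573^(2/3)·√0.0037 = 2863 ft³/s.
Channel B: Flow area A = b·y = 7.58 × 2.79 = 21.15 ft². Wetted perimeter P = b + 2y = 7.58 + 2×2.79 = 13.16 ft. Hydraulic radius R = A/P = 21.15/13.16 = 1.607 ft. Q_B = (1.486/0.016)·21.15·1.607^(2/3)·√0.0037 = 163.9 ft³/s.
The larger discharge is 2863 ft³/s and the smaller is 163.9 ft³/s; the ratio is 17.5.

17.5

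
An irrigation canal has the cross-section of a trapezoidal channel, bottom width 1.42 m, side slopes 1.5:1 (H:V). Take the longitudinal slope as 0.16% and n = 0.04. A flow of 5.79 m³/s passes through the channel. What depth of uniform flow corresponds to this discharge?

Manning's equation rearranged: A R^(2/3) = nQ / (1·√S) = 0.04 × 5.79 / (√0.0016) = 5.79.
At y = 1.36 m: A R^(2/3) = 3.864 — short.
At y = 1.94 m: A R^(2/3) = 8.391 — over.
At y = 1.64 m: A R^(2/3) = 5.789 — ≈ 5.79.

y_n = 1.64 m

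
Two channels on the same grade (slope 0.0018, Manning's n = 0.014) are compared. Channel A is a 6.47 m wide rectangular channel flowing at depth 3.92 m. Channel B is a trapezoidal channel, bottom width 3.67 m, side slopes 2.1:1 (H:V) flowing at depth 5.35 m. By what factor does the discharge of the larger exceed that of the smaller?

Channel A: Flow area A = b·y = 6.47 × 3.92 = 25.36 m². Wetted perimeter P = b + 2y = 6.47 + 2×3.92 = 14.31 m. Hydraulic radius R = A/P = 25.36/14.31 = 1.772 m. Q_A = (1/0.014)·25.36·1.772^(2/3)·√0.0018 = 112.6 m³/s.
Channel B: With bottom width b = 3.67 m and side slope z = 2.1: A = (b + zy)y = (3.67 + 2.1×5.35)×5.35 = 79.74 m²; P = b + 2y√(1+z²) = 3.67 + 2×5.35×2.326 = 28.56 m. Hydraulic radius R = A/P = 79.74/28.56 = 2.792 m. Q_B = (1/0.014)·79.74·2.792^(2/3)·√0.0018 = 479.2 m³/s.
The larger discharge is 479.2 m³/s and the smaller is 112.6 m³/s; the ratio is 4.26.

4.26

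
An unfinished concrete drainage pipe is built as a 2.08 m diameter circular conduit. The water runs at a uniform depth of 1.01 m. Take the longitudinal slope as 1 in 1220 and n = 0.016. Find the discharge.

Q = 1.87 m³/s

For a circular section of diameter D = 2.08 m at depth y = 1.01 m, the central angle is θ = 2 arccos(1 − 2y/D) = 3.084 rad. Then A = (D²/8)(θ − sin θ) = 1.637 m² and P = Dθ/2 = 3.207 m.
Hydraulic radius R = A/P = 1.637/3.207 = 0.5103 m.
Manning's equation: Q = (1/n) A R^(2/3) S^(1/2) = (1/0.016) × 1.637 × 0.5103^(2/3) × 0.0008197^(1/2) = 1.87 m³/s.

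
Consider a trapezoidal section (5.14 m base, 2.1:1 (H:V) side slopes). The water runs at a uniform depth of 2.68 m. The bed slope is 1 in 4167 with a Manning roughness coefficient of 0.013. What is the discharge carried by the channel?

With bottom width b = 5.14 m and side slope z = 2.1: A = (b + zy)y = (5.14 + 2.1×2.68)×2.68 = 28.86 m²; P = b + 2y√(1+z²) = 5.14 + 2×2.68×2.326 = 17.61 m.
Hydraulic radius R = A/P = 28.86/17.61 = 1.639 m.
Manning's equation: Q = (1/n) A R^(2/3) S^(1/2) = (1/0.013) × 28.86 × 1.639^(2/3) × 0.00024^(1/2) = 47.8 m³/s.

Q = 47.8 m³/s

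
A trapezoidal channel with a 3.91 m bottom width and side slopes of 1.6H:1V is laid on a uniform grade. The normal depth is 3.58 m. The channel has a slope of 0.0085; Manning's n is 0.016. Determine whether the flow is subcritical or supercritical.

supercritical

With bottom width b = 3.91 m and side slope z = 1.6: A = (b + zy)y = (3.91 + 1.6×3.58)×3.58 = 34.5 m²; P = b + 2y√(1+z²) = 3.91 + 2×3.58×1.887 = 17.42 m.
Hydraulic radius R = A/P = 34.5/17.42 = 1.981 m.
V = (1/n) R^(2/3) √S = (1/0.016) × 1.981^(2/3) × √0.0085 = 9.088 m/s. Hydraulic depth D_h = A/T = 34.5/15.37 = 2.245 m.
Froude number Fr = V/√(g·D_h) = 9.088/√(9.81×2.245) = 1.94, which is greater than 1, so the flow is supercritical.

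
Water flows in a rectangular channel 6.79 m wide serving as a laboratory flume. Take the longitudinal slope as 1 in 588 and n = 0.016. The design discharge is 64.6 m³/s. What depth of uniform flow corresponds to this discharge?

y_n = 2.78 m

Manning's equation rearranged: A R^(2/3) = nQ / (1·√S) = 0.016 × 64.6 / (√0.001701) = 25.06.
Trying y = 2.18 m: A R^(2/3) = 17.88 — too small.
Trying y = 3.33 m: A R^(2/3) = 31.97 — too large.
Trying y = 2.78 m: A R^(2/3) = 25.05 — matches.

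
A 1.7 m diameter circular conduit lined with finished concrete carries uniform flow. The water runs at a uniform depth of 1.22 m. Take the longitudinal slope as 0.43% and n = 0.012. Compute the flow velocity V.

For a circular section of diameter D = 1.7 m at depth y = 1.22 m, the central angle is θ = 2 arccos(1 − 2y/D) = 4.042 rad. Then A = (D²/8)(θ − sin θ) = 1.743 m² and P = Dθ/2 = 3.436 m.
Hydraulic radius R = A/P = 1.743/3.436 = 0.5074 m.
From Manning's equation, V = (1/n) R^(2/3) S^(1/2) = (1/0.012) × 0.5074^(2/3) × 0.0043^(1/2) = 3.48 m/s.

V = 3.48 m/s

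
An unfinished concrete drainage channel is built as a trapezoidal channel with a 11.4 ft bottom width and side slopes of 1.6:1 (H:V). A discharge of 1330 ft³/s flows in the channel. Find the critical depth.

y_c = 5.73 ft

At critical depth, Q² T / (g A³) = 1, i.e. A³/T = Q²/g = 1330²/32.2 = 54930.
At y = 7.32 ft: A³/T = 139000 — high.
At y = 5.73 ft: A³/T = 55050 — ≈ 54930.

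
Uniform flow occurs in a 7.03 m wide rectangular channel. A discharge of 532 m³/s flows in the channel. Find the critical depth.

y_c = 8.36 m

For a rectangular channel, critical depth y_c = (q²/g)^(1/3) where q = Q/b = 532/7.03 = 75.68 m²/s.
So y_c = (75.68²/9.81)^(1/3) = 8.36 m.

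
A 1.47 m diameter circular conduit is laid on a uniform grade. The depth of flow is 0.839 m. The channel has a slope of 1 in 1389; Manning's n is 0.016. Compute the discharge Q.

Q = 0.908 m³/s

For a circular section of diameter D = 1.47 m at depth y = 0.839 m, the central angle is θ = 2 arccos(1 − 2y/D) = 3.426 rad. Then A = (D²/8)(θ − sin θ) = 1.001 m² and P = Dθ/2 = 2.518 m.
Hydraulic radius R = A/P = 1.001/2.518 = 0.3976 m.
Manning's equation: Q = (1/n) A R^(2/3) S^(1/2) = (1/0.016) × 1.001 × 0.3976^(2/3) × 0.0007199^(1/2) = 0.908 m³/s.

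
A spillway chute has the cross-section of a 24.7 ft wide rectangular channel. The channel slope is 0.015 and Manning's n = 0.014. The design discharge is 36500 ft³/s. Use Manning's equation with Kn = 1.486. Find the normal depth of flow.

Manning's equation rearranged: A R^(2/3) = nQ / (1.486·√S) = 0.014 × 36500 / (1.486 × √0.015) = 2808.
At y = 24 ft: A R^(2/3) = 2402 — short.
At y = 31.2 ft: A R^(2/3) = 3297 — over.
At y = 27.3 ft: A R^(2/3) = 2809 — close enough.

y_n = 27.3 ft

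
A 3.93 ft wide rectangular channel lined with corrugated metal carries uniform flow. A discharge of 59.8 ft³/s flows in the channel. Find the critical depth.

y_c = 1.93 ft

For a rectangular channel, critical depth y_c = (q²/g)^(1/3) where q = Q/b = 59.8/3.93 = 15.22 ft²/s.
So y_c = (15.22²/32.2)^(1/3) = 1.93 ft.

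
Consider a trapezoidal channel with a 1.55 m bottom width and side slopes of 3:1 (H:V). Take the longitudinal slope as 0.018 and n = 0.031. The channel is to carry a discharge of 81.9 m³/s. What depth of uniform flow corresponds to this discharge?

y_n = 2.16 m

Manning's equation rearranged: A R^(2/3) = nQ / (1·√S) = 0.031 × 81.9 / (√0.018) = 18.92.
Try y = 2.48 m: A R^(2/3) = 26.47 — high.
Try y = 1.91 m: A R^(2/3) = 14.09 — low.
Try y = 2.16 m: A R^(2/3) = 18.93 — ≈ 18.92.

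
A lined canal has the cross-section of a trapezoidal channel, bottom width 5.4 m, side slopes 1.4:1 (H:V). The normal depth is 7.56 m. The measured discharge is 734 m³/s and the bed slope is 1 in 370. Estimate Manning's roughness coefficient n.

With bottom width b = 5.4 m and side slope z = 1.4: A = (b + zy)y = (5.4 + 1.4×7.56)×7.56 = 120.8 m²; P = b + 2y√(1+z²) = 5.4 + 2×7.56×1.72 = 31.41 m.
Hydraulic radius R = A/P = 120.8/31.41 = 3.847 m.
Rearranging Manning's equation: n = (1/Q) A R^(2/3) S^(1/2) = (1/734) × 120.8 × 3.847^(2/3) × √0.002703 = 0.021.

n = 0.021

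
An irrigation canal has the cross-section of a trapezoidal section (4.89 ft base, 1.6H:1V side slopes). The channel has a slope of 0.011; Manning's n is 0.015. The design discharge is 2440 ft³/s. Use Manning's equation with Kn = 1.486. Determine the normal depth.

Manning's equation rearranged: A R^(2/3) = nQ / (1.486·√S) = 0.015 × 2440 / (1.486 × √0.011) = 234.8.
At y = 7.89 ft: A R^(2/3) = 347.4 — high.
At y = 4.74 ft: A R^(2/3) = 111.7 — low.
At y = 6.64 ft: A R^(2/3) = 234.7 — ≈ 234.8.

y_n = 6.64 ft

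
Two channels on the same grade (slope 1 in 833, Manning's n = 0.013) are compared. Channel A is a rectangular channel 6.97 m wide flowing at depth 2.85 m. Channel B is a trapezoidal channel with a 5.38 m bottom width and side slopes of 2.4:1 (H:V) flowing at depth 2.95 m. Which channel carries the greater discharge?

channel B

Channel A: Flow area A = b·y = 6.97 × 2.85 = 19.86 m². Wetted perimeter P = b + 2y = 6.97 + 2×2.85 = 12.67 m. Hydraulic radius R = A/P = 19.86/12.67 = 1.568 m. Q_A = (1/0.013)·19.86·1.568^(2/3)·√0.0012 = 71.45 m³/s.
Channel B: With bottom width b = 5.38 m and side slope z = 2.4: A = (b + zy)y = (5.38 + 2.4×2.95)×2.95 = 36.76 m²; P = b + 2y√(1+z²) = 5.38 + 2×2.95×2.6 = 20.72 m. Hydraulic radius R = A/P = 36.76/20.72 = 1.774 m. Q_B = (1/0.013)·36.76·1.774^(2/3)·√0.0012 = 143.6 m³/s.
Q_A = 71.45 m³/s vs Q_B = 143.6 m³/s, so channel B carries more.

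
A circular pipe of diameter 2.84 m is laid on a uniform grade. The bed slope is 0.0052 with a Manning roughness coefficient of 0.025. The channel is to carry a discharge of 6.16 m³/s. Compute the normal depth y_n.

y_n = 1.29 m

Manning's equation rearranged: A R^(2/3) = nQ / (1·√S) = 0.025 × 6.16 / (√0.0052) = 2.136.
Trying y = 0.899 m: A R^(2/3) = 1.095 — too small.
Trying y = 1.61 m: A R^(2/3) = 3.1 — too large.
Trying y = 1.29 m: A R^(2/3) = 2.135 — ≈ 2.136.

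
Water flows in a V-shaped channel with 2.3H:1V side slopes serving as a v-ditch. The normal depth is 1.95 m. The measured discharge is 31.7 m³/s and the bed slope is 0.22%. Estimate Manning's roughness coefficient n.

For a triangular section with side slope z = 2.3: A = zy² = 2.3×1.95² = 8.746 m²; P = 2y√(1+z²) = 2×1.95×2.508 = 9.781 m.
Hydraulic radius R = A/P = 8.746/9.781 = 0.8941 m.
Rearranging Manning's equation: n = (1/Q) A R^(2/3) S^(1/2) = (1/31.7) × 8.746 × 0.8941^(2/3) × √0.0022 = 0.012.

n = 0.012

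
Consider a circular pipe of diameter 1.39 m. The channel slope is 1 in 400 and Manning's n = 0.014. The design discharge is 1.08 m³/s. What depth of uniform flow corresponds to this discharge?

y_n = 0.614 m

Manning's equation rearranged: A R^(2/3) = nQ / (1·√S) = 0.014 × 1.08 / (√0.0025) = 0.3024.
Trying y = 0.695 m: A R^(2/3) = 0.375 — high.
Trying y = 0.614 m: A R^(2/3) = 0.3023 — ≈ 0.3024.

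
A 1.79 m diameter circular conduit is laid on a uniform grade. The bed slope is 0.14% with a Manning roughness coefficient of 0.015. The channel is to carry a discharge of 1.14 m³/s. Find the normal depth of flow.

Manning's equation rearranged: A R^(2/3) = nQ / (1·√S) = 0.015 × 1.14 / (√0.0014) = 0.457.
Trying y = 0.864 m: A R^(2/3) = 0.6931 — over.
Trying y = 0.685 m: A R^(2/3) = 0.4574 — close enough.

y_n = 0.685 m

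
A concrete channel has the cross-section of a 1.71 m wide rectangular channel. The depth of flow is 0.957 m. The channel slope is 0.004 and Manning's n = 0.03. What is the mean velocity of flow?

V = 1.24 m/s

Flow area A = b·y = 1.71 × 0.957 = 1.636 m². Wetted perimeter P = b + 2y = 1.71 + 2×0.957 = 3.624 m.
Hydraulic radius R = A/P = 1.636/3.624 = 0.4516 m.
From Manning's equation, V = (1/n) R^(2/3) S^(1/2) = (1/0.03) × 0.4516^(2/3) × 0.004^(1/2) = 1.24 m/s.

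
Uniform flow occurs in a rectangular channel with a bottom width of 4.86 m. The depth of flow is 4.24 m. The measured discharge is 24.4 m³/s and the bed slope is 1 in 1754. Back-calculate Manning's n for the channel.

n = 0.0269

Flow area A = b·y = 4.86 × 4.24 = 20.61 m². Wetted perimeter P = b + 2y = 4.86 + 2×4.24 = 13.34 m.
Hydraulic radius R = A/P = 20.61/13.34 = 1.545 m.
Rearranging Manning's equation: n = (1/Q) A R^(2/3) S^(1/2) = (1/24.4) × 20.61 × 1.545^(2/3) × √0.0005701 = 0.0269.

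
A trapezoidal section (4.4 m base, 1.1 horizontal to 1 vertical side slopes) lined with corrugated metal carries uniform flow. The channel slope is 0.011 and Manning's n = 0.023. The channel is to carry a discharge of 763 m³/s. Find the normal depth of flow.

Manning's equation rearranged: A R^(2/3) = nQ / (1·√S) = 0.023 × 763 / (√0.011) = 167.3.
At y = 5.01 m: A R^(2/3) = 93.24 — too small.
At y = 6.6 m: A R^(2/3) = 167.2 — matches.

y_n = 6.6 m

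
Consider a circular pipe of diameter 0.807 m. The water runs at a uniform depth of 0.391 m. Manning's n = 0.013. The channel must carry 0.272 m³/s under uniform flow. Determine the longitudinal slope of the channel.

S = 0.0018

For a circular section of diameter D = 0.807 m at depth y = 0.391 m, the central angle is θ = 2 arccos(1 − 2y/D) = 3.08 rad. Then A = (D²/8)(θ − sin θ) = 0.2457 m² and P = Dθ/2 = 1.243 m.
Hydraulic radius R = A/P = 0.2457/1.243 = 0.1977 m.
From Manning's equation, S = [nQ / (1 A R^(2/3))]² = [0.013 × 0.272 / (1 × 0.2457 × 0.1977^(2/3))]² = 0.0018.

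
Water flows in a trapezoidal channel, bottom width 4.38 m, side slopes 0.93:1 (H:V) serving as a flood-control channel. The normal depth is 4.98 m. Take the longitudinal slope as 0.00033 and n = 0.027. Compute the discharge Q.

Q = 55.6 m³/s

With bottom width b = 4.38 m and side slope z = 0.93: A = (b + zy)y = (4.38 + 0.93×4.98)×4.98 = 44.88 m²; P = b + 2y√(1+z²) = 4.38 + 2×4.98×1.366 = 17.98 m.
Hydraulic radius R = A/P = 44.88/17.98 = 2.496 m.
Manning's equation: Q = (1/n) A R^(2/3) S^(1/2) = (1/0.027) × 44.88 × 2.496^(2/3) × 0.00033^(1/2) = 55.6 m³/s.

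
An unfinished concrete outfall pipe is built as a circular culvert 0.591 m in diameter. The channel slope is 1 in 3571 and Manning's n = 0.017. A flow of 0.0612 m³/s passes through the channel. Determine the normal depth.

Manning's equation rearranged: A R^(2/3) = nQ / (1·√S) = 0.017 × 0.0612 / (√0.00028) = 0.06217.
Trying y = 0.453 m: A R^(2/3) = 0.07166 — high.
Trying y = 0.341 m: A R^(2/3) = 0.04848 — low.
Trying y = 0.404 m: A R^(2/3) = 0.0622 — matches.

y_n = 0.404 m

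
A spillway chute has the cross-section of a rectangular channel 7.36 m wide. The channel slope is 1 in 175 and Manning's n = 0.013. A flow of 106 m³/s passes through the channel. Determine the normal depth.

y_n = 2.06 m

Manning's equation rearranged: A R^(2/3) = nQ / (1·√S) = 0.013 × 106 / (√0.005714) = 18.23.
Trying y = 2.32 m: A R^(2/3) = 21.6 — high.
Trying y = 2.06 m: A R^(2/3) = 18.25 — ≈ 18.23.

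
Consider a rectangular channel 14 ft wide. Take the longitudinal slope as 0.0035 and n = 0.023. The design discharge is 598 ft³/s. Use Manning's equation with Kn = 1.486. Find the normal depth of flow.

Manning's equation rearranged: A R^(2/3) = nQ / (1.486·√S) = 0.023 × 598 / (1.486 × √0.0035) = 156.5.
Trying y = 6.68 ft: A R^(2/3) = 212.2 — over.
Trying y = 5.34 ft: A R^(2/3) = 156.5 — matches.

y_n = 5.34 ft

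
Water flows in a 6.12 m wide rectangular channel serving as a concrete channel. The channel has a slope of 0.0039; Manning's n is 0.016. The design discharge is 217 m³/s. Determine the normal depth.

y_n = 5.73 m

Manning's equation rearranged: A R^(2/3) = nQ / (1·√S) = 0.016 × 217 / (√0.0039) = 55.6.
Try y = 4 m: A R^(2/3) = 35.33 — too small.
Try y = 6.3 m: A R^(2/3) = 62.41 — too large.
Try y = 5.73 m: A R^(2/3) = 55.57 — ≈ 55.6.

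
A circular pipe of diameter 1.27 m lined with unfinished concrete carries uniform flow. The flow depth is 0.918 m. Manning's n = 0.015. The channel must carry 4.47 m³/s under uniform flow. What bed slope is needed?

S = 0.017

For a circular section of diameter D = 1.27 m at depth y = 0.918 m, the central angle is θ = 2 arccos(1 − 2y/D) = 4.065 rad. Then A = (D²/8)(θ − sin θ) = 0.9805 m² and P = Dθ/2 = 2.582 m.
Hydraulic radius R = A/P = 0.9805/2.582 = 0.3798 m.
From Manning's equation, S = [nQ / (1 A R^(2/3))]² = [0.015 × 4.47 / (1 × 0.9805 × 0.3798^(2/3))]² = 0.017.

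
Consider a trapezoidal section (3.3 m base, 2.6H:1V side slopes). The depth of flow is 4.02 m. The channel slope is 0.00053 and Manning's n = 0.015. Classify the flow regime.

subcritical

With bottom width b = 3.3 m and side slope z = 2.6: A = (b + zy)y = (3.3 + 2.6×4.02)×4.02 = 55.28 m²; P = b + 2y√(1+z²) = 3.3 + 2×4.02×2.786 = 25.7 m.
Hydraulic radius R = A/P = 55.28/25.7 = 2.151 m.
V = (1/n) R^(2/3) √S = (1/0.015) × 2.151^(2/3) × √0.00053 = 2.558 m/s. Hydraulic depth D_h = A/T = 55.28/24.2 = 2.284 m.
Froude number Fr = V/√(g·D_h) = 2.558/√(9.81×2.284) = 0.54, which is less than 1, so the flow is subcritical.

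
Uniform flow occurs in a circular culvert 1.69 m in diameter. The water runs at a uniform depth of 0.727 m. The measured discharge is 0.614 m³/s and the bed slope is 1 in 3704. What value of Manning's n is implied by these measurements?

n = 0.013

For a circular section of diameter D = 1.69 m at depth y = 0.727 m, the central angle is θ = 2 arccos(1 − 2y/D) = 2.861 rad. Then A = (D²/8)(θ − sin θ) = 0.9228 m² and P = Dθ/2 = 2.418 m.
Hydraulic radius R = A/P = 0.9228/2.418 = 0.3817 m.
Rearranging Manning's equation: n = (1/Q) A R^(2/3) S^(1/2) = (1/0.614) × 0.9228 × 0.3817^(2/3) × √0.00027 = 0.013.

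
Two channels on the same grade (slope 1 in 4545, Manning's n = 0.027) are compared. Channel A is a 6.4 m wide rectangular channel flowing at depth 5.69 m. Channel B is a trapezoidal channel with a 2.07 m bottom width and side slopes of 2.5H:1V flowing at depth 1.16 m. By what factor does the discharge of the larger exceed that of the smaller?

Channel A: Flow area A = b·y = 6.4 × 5.69 = 36.42 m². Wetted perimeter P = b + 2y = 6.4 + 2×5.69 = 17.78 m. Hydraulic radius R = A/P = 36.42/17.78 = 2.048 m. Q_A = (1/0.027)·36.42·2.048^(2/3)·√0.00022 = 32.27 m³/s.
Channel B: With bottom width b = 2.07 m and side slope z = 2.5: A = (b + zy)y = (2.07 + 2.5×1.16)×1.16 = 5.765 m²; P = b + 2y√(1+z²) = 2.07 + 2×1.16×2.693 = 8.317 m. Hydraulic radius R = A/P = 5.765/8.317 = 0.6932 m. Q_B = (1/0.027)·5.765·0.6932^(2/3)·√0.00022 = 2.481 m³/s.
The larger discharge is 32.27 m³/s and the smaller is 2.481 m³/s; the ratio is 13.

13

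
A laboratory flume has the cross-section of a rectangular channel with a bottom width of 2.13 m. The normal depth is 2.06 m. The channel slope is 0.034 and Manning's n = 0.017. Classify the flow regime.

Flow area A = b·y = 2.13 × 2.06 = 4.388 m². Wetted perimeter P = b + 2y = 2.13 + 2×2.06 = 6.25 m.
Hydraulic radius R = A/P = 4.388/6.25 = 0.702 m.
V = (1/n) R^(2/3) √S = (1/0.017) × 0.702^(2/3) × √0.034 = 8.568 m/s. Hydraulic depth D_h = A/T = 4.388/2.13 = 2.06 m.
Froude number Fr = V/√(g·D_h) = 8.568/√(9.81×2.06) = 1.91, which is greater than 1, so the flow is supercritical.

supercritical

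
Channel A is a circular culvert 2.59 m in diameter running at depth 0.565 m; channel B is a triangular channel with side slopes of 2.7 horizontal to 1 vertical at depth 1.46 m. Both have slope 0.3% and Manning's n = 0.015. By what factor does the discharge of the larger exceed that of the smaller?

Channel A: For a circular section of diameter D = 2.59 m at depth y = 0.565 m, the central angle is θ = 2 arccos(1 − 2y/D) = 1.944 rad. Then A = (D²/8)(θ − sin θ) = 0.8491 m² and P = Dθ/2 = 2.517 m. Hydraulic radius R = A/P = 0.8491/2.517 = 0.3373 m. Q_A = (1/0.015)·0.8491·0.3373^(2/3)·√0.003 = 1.502 m³/s.
Channel B: For a triangular section with side slope z = 2.7: A = zy² = 2.7×1.46² = 5.755 m²; P = 2y√(1+z²) = 2×1.46×2.879 = 8.407 m. Hydraulic radius R = A/P = 5.755/8.407 = 0.6846 m. Q_B = (1/0.015)·5.755·0.6846^(2/3)·√0.003 = 16.32 m³/s.
The larger discharge is 16.32 m³/s and the smaller is 1.502 m³/s; the ratio is 10.9.

10.9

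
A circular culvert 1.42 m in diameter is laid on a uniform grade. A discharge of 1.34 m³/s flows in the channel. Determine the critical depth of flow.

y_c = 0.6 m

At critical depth, Q² T / (g A³) = 1, i.e. A³/T = Q²/g = 1.34²/9.81 = 0.183.
Try y = 0.456 m: A³/T = 0.06381 — short.
Try y = 0.72 m: A³/T = 0.3688 — over.
Try y = 0.6 m: A³/T = 0.1836 — matches.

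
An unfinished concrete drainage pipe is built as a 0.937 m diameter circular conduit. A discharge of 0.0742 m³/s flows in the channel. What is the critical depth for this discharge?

y_c = 0.152 m

At critical depth, Q² T / (g A³) = 1, i.e. A³/T = Q²/g = 0.0742²/9.81 = 0.0005612.
At y = 0.128 m: A³/T = 0.000282 — short.
At y = 0.176 m: A³/T = 0.0009871 — over.
At y = 0.152 m: A³/T = 0.000555 — close enough.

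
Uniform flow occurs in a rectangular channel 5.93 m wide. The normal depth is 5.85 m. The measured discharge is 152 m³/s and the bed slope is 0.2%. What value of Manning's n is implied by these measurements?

n = 0.016

Flow area A = b·y = 5.93 × 5.85 = 34.69 m². Wetted perimeter P = b + 2y = 5.93 + 2×5.85 = 17.63 m.
Hydraulic radius R = A/P = 34.69/17.63 = 1.968 m.
Rearranging Manning's equation: n = (1/Q) A R^(2/3) S^(1/2) = (1/152) × 34.69 × 1.968^(2/3) × √0.002 = 0.016.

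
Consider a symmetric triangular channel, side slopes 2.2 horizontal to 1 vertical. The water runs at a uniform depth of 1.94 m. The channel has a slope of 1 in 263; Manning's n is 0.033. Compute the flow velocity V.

V = 1.72 m/s

For a triangular section with side slope z = 2.2: A = zy² = 2.2×1.94² = 8.28 m²; P = 2y√(1+z²) = 2×1.94×2.417 = 9.376 m.
Hydraulic radius R = A/P = 8.28/9.376 = 0.8831 m.
From Manning's equation, V = (1/n) R^(2/3) S^(1/2) = (1/0.033) × 0.8831^(2/3) × 0.003802^(1/2) = 1.72 m/s.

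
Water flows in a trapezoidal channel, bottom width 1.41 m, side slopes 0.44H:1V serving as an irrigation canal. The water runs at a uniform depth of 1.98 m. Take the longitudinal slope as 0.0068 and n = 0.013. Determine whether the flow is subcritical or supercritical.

With bottom width b = 1.41 m and side slope z = 0.44: A = (b + zy)y = (1.41 + 0.44×1.98)×1.98 = 4.517 m²; P = b + 2y√(1+z²) = 1.41 + 2×1.98×1.093 = 5.736 m.
Hydraulic radius R = A/P = 4.517/5.736 = 0.7874 m.
V = (1/n) R^(2/3) √S = (1/0.013) × 0.7874^(2/3) × √0.0068 = 5.409 m/s. Hydraulic depth D_h = A/T = 4.517/3.152 = 1.433 m.
Froude number Fr = V/√(g·D_h) = 5.409/√(9.81×1.433) = 1.44, which is greater than 1, so the flow is supercritical.

supercritical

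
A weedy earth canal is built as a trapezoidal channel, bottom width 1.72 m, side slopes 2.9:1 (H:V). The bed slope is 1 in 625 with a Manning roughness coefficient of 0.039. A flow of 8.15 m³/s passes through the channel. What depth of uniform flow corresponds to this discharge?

y_n = 1.49 m

Manning's equation rearranged: A R^(2/3) = nQ / (1·√S) = 0.039 × 8.15 / (√0.0016) = 7.946.
Try y = 1.14 m: A R^(2/3) = 4.332 — too small.
Try y = 1.86 m: A R^(2/3) = 13.3 — too large.
Try y = 1.49 m: A R^(2/3) = 7.941 — close enough.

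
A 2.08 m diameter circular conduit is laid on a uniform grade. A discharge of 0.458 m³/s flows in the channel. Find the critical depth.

y_c = 0.31 m

At critical depth, Q² T / (g A³) = 1, i.e. A³/T = Q²/g = 0.458²/9.81 = 0.02138.
Try y = 0.23 m: A³/T = 0.006597 — low.
Try y = 0.31 m: A³/T = 0.02143 — matches.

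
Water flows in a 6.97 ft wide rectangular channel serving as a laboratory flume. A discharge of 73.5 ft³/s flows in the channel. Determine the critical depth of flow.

y_c = 1.51 ft

For a rectangular channel, critical depth y_c = (q²/g)^(1/3) where q = Q/b = 73.5/6.97 = 10.55 ft²/s.
So y_c = (10.55²/32.2)^(1/3) = 1.51 ft.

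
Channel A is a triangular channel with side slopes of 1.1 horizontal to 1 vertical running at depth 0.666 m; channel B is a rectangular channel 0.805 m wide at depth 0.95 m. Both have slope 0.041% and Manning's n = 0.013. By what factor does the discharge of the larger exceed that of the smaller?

1.72

Channel A: For a triangular section with side slope z = 1.1: A = zy² = 1.1×0.666² = 0.4879 m²; P = 2y√(1+z²) = 2×0.666×1.487 = 1.98 m. Hydraulic radius R = A/P = 0.4879/1.98 = 0.2464 m. Q_A = (1/0.013)·0.4879·0.2464^(2/3)·√0.00041 = 0.2987 m³/s.
Channel B: Flow area A = b·y = 0.805 × 0.95 = 0.7648 m². Wetted perimeter P = b + 2y = 0.805 + 2×0.95 = 2.705 m. Hydraulic radius R = A/P = 0.7648/2.705 = 0.2827 m. Q_B = (1/0.013)·0.7648·0.2827^(2/3)·√0.00041 = 0.5131 m³/s.
The larger discharge is 0.5131 m³/s and the smaller is 0.2987 m³/s; the ratio is 1.72.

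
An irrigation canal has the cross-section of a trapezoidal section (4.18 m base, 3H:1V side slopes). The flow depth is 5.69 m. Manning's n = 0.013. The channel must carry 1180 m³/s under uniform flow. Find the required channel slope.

S = 0.0037

With bottom width b = 4.18 m and side slope z = 3: A = (b + zy)y = (4.18 + 3×5.69)×5.69 = 120.9 m²; P = b + 2y√(1+z²) = 4.18 + 2×5.69×3.162 = 40.17 m.
Hydraulic radius R = A/P = 120.9/40.17 = 3.01 m.
From Manning's equation, S = [nQ / (1 A R^(2/3))]² = [0.013 × 1180 / (1 × 120.9 × 3.01^(2/3))]² = 0.0037.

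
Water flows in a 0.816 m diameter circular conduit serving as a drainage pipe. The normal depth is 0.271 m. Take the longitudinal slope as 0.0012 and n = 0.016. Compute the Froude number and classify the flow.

subcritical

For a circular section of diameter D = 0.816 m at depth y = 0.271 m, the central angle is θ = 2 arccos(1 − 2y/D) = 2.457 rad. Then A = (D²/8)(θ − sin θ) = 0.1518 m² and P = Dθ/2 = 1.002 m.
Hydraulic radius R = A/P = 0.1518/1.002 = 0.1515 m.
V = (1/n) R^(2/3) √S = (1/0.016) × 0.1515^(2/3) × √0.0012 = 0.6152 m/s. Hydraulic depth D_h = A/T = 0.1518/0.7686 = 0.1975 m.
Froude number Fr = V/√(g·D_h) = 0.6152/√(9.81×0.1975) = 0.442, which is less than 1, so the flow is subcritical.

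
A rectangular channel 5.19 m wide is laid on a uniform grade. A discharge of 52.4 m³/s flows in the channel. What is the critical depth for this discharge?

y_c = 2.18 m

For a rectangular channel, critical depth y_c = (q²/g)^(1/3) where q = Q/b = 52.4/5.19 = 10.1 m²/s.
So y_c = (10.1²/9.81)^(1/3) = 2.18 m.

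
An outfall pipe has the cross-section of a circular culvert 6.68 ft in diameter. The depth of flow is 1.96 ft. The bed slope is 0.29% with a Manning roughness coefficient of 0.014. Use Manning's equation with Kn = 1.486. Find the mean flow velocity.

For a circular section of diameter D = 6.68 ft at depth y = 1.96 ft, the central angle is θ = 2 arccos(1 − 2y/D) = 2.29 rad. Then A = (D²/8)(θ − sin θ) = 8.574 ft² and P = Dθ/2 = 7.648 ft.
Hydraulic radius R = A/P = 8.574/7.648 = 1.121 ft.
From Manning's equation, V = (1.486/n) R^(2/3) S^(1/2) = (1.486/0.014) × 1.121^(2/3) × 0.0029^(1/2) = 6.17 ft/s.

V = 6.17 ft/s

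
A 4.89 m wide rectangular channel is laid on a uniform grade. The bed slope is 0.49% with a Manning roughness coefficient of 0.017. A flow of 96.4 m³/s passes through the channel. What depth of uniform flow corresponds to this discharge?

Manning's equation rearranged: A R^(2/3) = nQ / (1·√S) = 0.017 × 96.4 / (√0.0049) = 23.41.
Try y = 2.59 m: A R^(2/3) = 14.76 — short.
Try y = 4.65 m: A R^(2/3) = 31.14 — over.
Try y = 3.7 m: A R^(2/3) = 23.41 — ≈ 23.41.

y_n = 3.7 m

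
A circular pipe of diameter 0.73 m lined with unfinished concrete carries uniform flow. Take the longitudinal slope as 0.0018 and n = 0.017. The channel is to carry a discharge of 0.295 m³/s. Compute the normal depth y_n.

Manning's equation rearranged: A R^(2/3) = nQ / (1·√S) = 0.017 × 0.295 / (√0.0018) = 0.1182.
Trying y = 0.647 m: A R^(2/3) = 0.1425 — too large.
Trying y = 0.477 m: A R^(2/3) = 0.1026 — too small.
Trying y = 0.53 m: A R^(2/3) = 0.1181 — ≈ 0.1182.

y_n = 0.53 m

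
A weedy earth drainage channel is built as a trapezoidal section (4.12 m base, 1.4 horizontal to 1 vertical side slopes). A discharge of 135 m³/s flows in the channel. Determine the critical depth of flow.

y_c = 3.33 m

At critical depth, Q² T / (g A³) = 1, i.e. A³/T = Q²/g = 135²/9.81 = 1858.
Trying y = 3.98 m: A³/T = 3760 — high.
Trying y = 2.76 m: A³/T = 903.1 — low.
Trying y = 3.33 m: A³/T = 1860 — matches.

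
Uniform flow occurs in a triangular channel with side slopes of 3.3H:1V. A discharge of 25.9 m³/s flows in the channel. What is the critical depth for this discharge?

At critical depth, Q² T / (g A³) = 1, i.e. A³/T = Q²/g = 25.9²/9.81 = 68.38.
Try y = 2.03 m: A³/T = 187.7 — too large.
Try y = 1.47 m: A³/T = 37.38 — too small.
Try y = 1.66 m: A³/T = 68.63 — matches.

y_c = 1.66 m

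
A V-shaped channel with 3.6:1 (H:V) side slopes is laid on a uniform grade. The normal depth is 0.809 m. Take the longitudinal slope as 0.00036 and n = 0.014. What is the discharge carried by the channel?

Q = 1.7 m³/s

For a triangular section with side slope z = 3.6: A = zy² = 3.6×0.809² = 2.356 m²; P = 2y√(1+z²) = 2×0.809×3.736 = 6.045 m.
Hydraulic radius R = A/P = 2.356/6.045 = 0.3897 m.
Manning's equation: Q = (1/n) A R^(2/3) S^(1/2) = (1/0.014) × 2.356 × 0.3897^(2/3) × 0.00036^(1/2) = 1.7 m³/s.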